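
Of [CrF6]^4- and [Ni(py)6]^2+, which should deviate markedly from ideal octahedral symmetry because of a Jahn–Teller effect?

[CrF6]^4-: Each fluoride is −1; balancing the −4 overall charge requires Cr(II). Group 6 minus oxidation state 2 gives a d⁴ configuration. Fluoride is a weak-field ligand for a first-row metal, so the complex is high-spin. The t₂g³e_g¹ (high-spin) configuration has an unevenly filled e_g set; the Jahn–Teller theorem predicts a tetragonal distortion (typically axial elongation) to lift the degeneracy.
[Ni(py)6]^2+: Pyridine is neutral; balancing the +2 overall charge requires Ni(II). Nickel is a group-10 element; Ni(II) is therefore d⁸. The d⁸ configuration leaves the e_g set evenly filled (or empty) — no strong Jahn–Teller driving force.

[CrF6]^4-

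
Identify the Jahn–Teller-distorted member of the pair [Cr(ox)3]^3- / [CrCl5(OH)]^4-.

[Cr(ox)3]^3-: Summing ligand charges against the −3 overall charge gives an oxidation state of +3 for chromium. Cr sits in group 6, so the d-electron count is 6 − 3 = 3. The d³ configuration leaves the e_g set evenly filled (or empty) — no strong Jahn–Teller driving force.
[CrCl5(OH)]^4-: Each chloride is −1; each hydroxide is −1; balancing the −4 overall charge requires Cr(II). Chromium is a group-6 element; Cr(II) is therefore d⁴. Chloride and hydroxide are weak-field ligands for a first-row metal, so the complex is high-spin. The t₂g³e_g¹ (high-spin) configuration has an unevenly filled e_g set; the Jahn–Teller theorem predicts a tetragonal distortion (typically axial elongation) to lift the degeneracy.

[CrCl5(OH)]^4-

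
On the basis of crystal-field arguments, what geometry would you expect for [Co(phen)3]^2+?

octahedral

Summing ligand charges against the +2 overall charge gives an oxidation state of +2 for cobalt.
Group 9 minus oxidation state 2 gives a d⁷ configuration.
Counting donor atoms: 3×1,10-phenanthroline (bidentate) → 6 donors. Coordination number = 6.
Six donors around a single metal centre give an octahedral coordination sphere.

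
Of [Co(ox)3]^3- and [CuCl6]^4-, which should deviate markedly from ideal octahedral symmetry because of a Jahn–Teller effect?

[CuCl6]^4-

[Co(ox)3]^3-: Each oxalate is −2; balancing the −3 overall charge requires Co(III). Group 9 minus oxidation state 3 gives a d⁶ configuration. Co(III) has an exceptionally large octahedral splitting and is low-spin with essentially every ligand except fluoride. The d⁶ configuration leaves the e_g set evenly filled (or empty) — no strong Jahn–Teller driving force.
[CuCl6]^4-: Summing ligand charges against the −4 overall charge gives an oxidation state of +2 for copper. Cu sits in group 11, so the d-electron count is 11 − 2 = 9. The t₂g⁶e_g³ configuration has an unevenly filled e_g set; the Jahn–Teller theorem predicts a tetragonal distortion (typically axial elongation) to lift the degeneracy.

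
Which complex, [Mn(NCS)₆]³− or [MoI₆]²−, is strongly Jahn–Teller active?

[Mn(NCS)₆]³−: Summing ligand charges against the −3 overall charge gives an oxidation state of +3 for manganese. Mn sits in group 7, so the d-electron count is 7 − 3 = 4. Isothiocyanate is a weak-field ligand for a first-row metal, so the complex is high-spin. The t₂g³e_g¹ (high-spin) configuration has an unevenly filled e_g set; the Jahn–Teller theorem predicts a tetragonal distortion (typically axial elongation) to lift the degeneracy.
[MoI₆]²−: Ligand charges: each iodide is −1. With an overall charge of −2 the molybdenum centre must be in the +4 oxidation state. Mo sits in group 6, so the d-electron count is 6 − 4 = 2. The d² configuration leaves the e_g set evenly filled (or empty) — no strong Jahn–Teller driving force.

[Mn(NCS)₆]³−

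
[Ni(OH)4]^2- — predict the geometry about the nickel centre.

tetrahedral

Ligand charges: each hydroxide is −1. With an overall charge of −2 the nickel centre must be in the +2 oxidation state.
Group 10 minus oxidation state 2 gives a d⁸ configuration.
With 4 monodentate ligands the coordination number is 4.
Hydroxide is a weak-field ligand.
With weak-field ligands the CFSE gain from square planar is small, so a 3d d⁸ ion takes the sterically preferred tetrahedral geometry.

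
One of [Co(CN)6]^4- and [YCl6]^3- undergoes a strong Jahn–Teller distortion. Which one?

[Co(CN)6]^4-

[Co(CN)6]^4-: Summing ligand charges against the −4 overall charge gives an oxidation state of +2 for cobalt. Cobalt is a group-9 element; Co(II) is therefore d⁷. Cyanide is a strong-field ligand (high in the spectrochemical series) for a first-row metal, so the complex is low-spin. The t₂g⁶e_g¹ (low-spin) configuration has an unevenly filled e_g set; the Jahn–Teller theorem predicts a tetragonal distortion (typically axial elongation) to lift the degeneracy.
[YCl6]^3-: Summing ligand charges against the −3 overall charge gives an oxidation state of +3 for yttrium. Yttrium is a group-3 element; Y(III) is therefore d⁰. The d⁰ configuration leaves the e_g set evenly filled (or empty) — no strong Jahn–Teller driving force.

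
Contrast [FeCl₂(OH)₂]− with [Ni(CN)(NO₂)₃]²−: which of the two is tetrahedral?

For [FeCl₂(OH)₂]−: Ligand charges: each chloride is −1; each hydroxide is −1. With an overall charge of −1 the iron centre must be in the +3 oxidation state. Group 8 minus oxidation state 3 gives a d⁵ configuration. A high-spin d⁵ ion has zero CFSE in either geometry, so four ligands adopt the sterically favoured tetrahedral geometry. → tetrahedral.
For [Ni(CN)(NO₂)₃]²−: Each cyanide is −1; each nitro (N-bound nitrite) is −1; balancing the −2 overall charge requires Ni(II). Ni sits in group 10, so the d-electron count is 10 − 2 = 8. Cyanide and nitro (N-bound nitrite) are strong-field ligands (high in the spectrochemical series). A 3d d⁸ ion with strong-field ligands gains enough CFSE to favour square planar over tetrahedral. → square planar.

[FeCl₂(OH)₂]−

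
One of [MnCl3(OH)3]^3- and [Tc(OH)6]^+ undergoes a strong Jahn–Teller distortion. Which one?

[MnCl3(OH)3]^3-: Each chloride is −1; each hydroxide is −1; balancing the −3 overall charge requires Mn(III). Group 7 minus oxidation state 3 gives a d⁴ configuration. Chloride and hydroxide are weak-field ligands for a first-row metal, so the complex is high-spin. The t₂g³e_g¹ (high-spin) configuration has an unevenly filled e_g set; the Jahn–Teller theorem predicts a tetragonal distortion (typically axial elongation) to lift the degeneracy.
[Tc(OH)6]^+: Each hydroxide is −1; balancing the +1 overall charge requires Tc(VII). Tc sits in group 7, so the d-electron count is 7 − 7 = 0. The d⁰ configuration leaves the e_g set evenly filled (or empty) — no strong Jahn–Teller driving force.

[MnCl3(OH)3]^3-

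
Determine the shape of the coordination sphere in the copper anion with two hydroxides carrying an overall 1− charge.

Ligand charges: each hydroxide is −1. With an overall charge of −1 the copper centre must be in the +1 oxidation state.
Copper is a group-11 element; Cu(I) is therefore d¹⁰.
Coordination number: 2.
A d¹⁰ ion with only two ligands adopts a linear arrangement (sp hybridisation; no CFSE preference).

linear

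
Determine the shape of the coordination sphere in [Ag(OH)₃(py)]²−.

Summing ligand charges against the −2 overall charge gives an oxidation state of +1 for silver.
Silver is a group-11 element; Ag(I) is therefore d¹⁰.
With 4 monodentate ligands the coordination number is 4.
A d¹⁰ ion has no crystal-field stabilisation preference between square planar and tetrahedral, so four ligands adopt the sterically favoured tetrahedral geometry.

tetrahedral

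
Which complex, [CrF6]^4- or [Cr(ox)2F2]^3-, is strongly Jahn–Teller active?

[CrF6]^4-

[CrF6]^4-: Each fluoride is −1; balancing the −4 overall charge requires Cr(II). Chromium is a group-6 element; Cr(II) is therefore d⁴. Fluoride is a weak-field ligand for a first-row metal, so the complex is high-spin. The t₂g³e_g¹ (high-spin) configuration has an unevenly filled e_g set; the Jahn–Teller theorem predicts a tetragonal distortion (typically axial elongation) to lift the degeneracy.
[Cr(ox)2F2]^3-: Each oxalate is −2; each fluoride is −1; balancing the −3 overall charge requires Cr(III). Cr sits in group 6, so the d-electron count is 6 − 3 = 3. The d³ configuration leaves the e_g set evenly filled (or empty) — no strong Jahn–Teller driving force.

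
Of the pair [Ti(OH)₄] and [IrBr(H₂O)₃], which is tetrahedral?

[Ti(OH)₄]

For [Ti(OH)₄]: Ligand charges: each hydroxide is −1. With an overall charge of 0 the titanium centre must be in the +4 oxidation state. Titanium is a group-4 element; Ti(IV) is therefore d⁰. A d⁰ ion has no crystal-field stabilisation preference between square planar and tetrahedral, so four ligands adopt the sterically favoured tetrahedral geometry. → tetrahedral.
For [IrBr(H₂O)₃]: Summing ligand charges against the 0 overall charge gives an oxidation state of +1 for iridium. Iridium is a group-9 element; Ir(I) is therefore d⁸. A 5d d⁸ ion has a large crystal-field splitting; square planar leaves the high-energy d_{x²−y²} orbital empty and maximises CFSE. → square planar.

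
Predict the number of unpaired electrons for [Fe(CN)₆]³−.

1

Summing ligand charges against the −3 overall charge gives an oxidation state of +3 for iron.
Group 8 minus oxidation state 3 gives a d⁵ configuration.
The spin state decides the count: Cyanide is a strong-field ligand (high in the spectrochemical series) for a first-row metal, so the complex is low-spin.
An octahedral low-spin d⁵ ion is t₂g⁵e_g⁰, giving 1 unpaired electron.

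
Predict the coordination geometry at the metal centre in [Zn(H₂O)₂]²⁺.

Summing ligand charges against the +2 overall charge gives an oxidation state of +2 for zinc.
Group 12 minus oxidation state 2 gives a d¹⁰ configuration.
With 2 monodentate ligands the coordination number is 2.
A d¹⁰ ion with only two ligands adopts a linear arrangement (sp hybridisation; no CFSE preference).

linear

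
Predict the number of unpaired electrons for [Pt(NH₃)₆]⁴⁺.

Ammonia is neutral; balancing the +4 overall charge requires Pt(IV).
Group 10 minus oxidation state 4 gives a d⁶ configuration.
The spin state decides the count: a 5d ion has a large Δₒ and is invariably low-spin.
An octahedral low-spin d⁶ ion is t₂g⁶e_g⁰, giving 0 unpaired electrons.

0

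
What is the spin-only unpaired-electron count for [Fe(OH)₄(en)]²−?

Ligand charges: each hydroxide is −1; ethylenediamine is neutral. With an overall charge of −2 the iron centre must be in the +2 oxidation state.
Group 8 minus oxidation state 2 gives a d⁶ configuration.
Counting donor atoms: 4×hydroxide (monodentate) → 4 donors; 1×ethylenediamine (bidentate) → 2 donors. Coordination number = 6.
The spin state decides the count: Hydroxide is a weak-field ligand for a first-row metal, so the complex is high-spin.
An octahedral high-spin d⁶ ion is t₂g⁴e_g², giving 4 unpaired electrons.

4 unpaired electrons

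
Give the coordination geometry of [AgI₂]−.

linear

Ligand charges: each iodide is −1. With an overall charge of −1 the silver centre must be in the +1 oxidation state.
Ag sits in group 11, so the d-electron count is 11 − 1 = 10.
Coordination number: 2.
A d¹⁰ ion with only two ligands adopts a linear arrangement (sp hybridisation; no CFSE preference).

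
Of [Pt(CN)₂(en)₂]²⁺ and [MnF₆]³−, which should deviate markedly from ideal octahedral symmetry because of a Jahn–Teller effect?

[MnF₆]³−

[Pt(CN)₂(en)₂]²⁺: Summing ligand charges against the +2 overall charge gives an oxidation state of +4 for platinum. Platinum is a group-10 element; Pt(IV) is therefore d⁶. A 5d ion has a large Δₒ and is invariably low-spin. The d⁶ configuration leaves the e_g set evenly filled (or empty) — no strong Jahn–Teller driving force.
[MnF₆]³−: Each fluoride is −1; balancing the −3 overall charge requires Mn(III). Mn sits in group 7, so the d-electron count is 7 − 3 = 4. Fluoride is a weak-field ligand for a first-row metal, so the complex is high-spin. The t₂g³e_g¹ (high-spin) configuration has an unevenly filled e_g set; the Jahn–Teller theorem predicts a tetragonal distortion (typically axial elongation) to lift the degeneracy.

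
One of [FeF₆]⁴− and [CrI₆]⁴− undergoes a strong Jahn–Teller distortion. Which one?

[FeF₆]⁴−: Summing ligand charges against the −4 overall charge gives an oxidation state of +2 for iron. Iron is a group-8 element; Fe(II) is therefore d⁶. Fluoride is a weak-field ligand for a first-row metal, so the complex is high-spin. The d⁶ configuration leaves the e_g set evenly filled (or empty) — no strong Jahn–Teller driving force.
[CrI₆]⁴−: Summing ligand charges against the −4 overall charge gives an oxidation state of +2 for chromium. Cr sits in group 6, so the d-electron count is 6 − 2 = 4. Iodide is a weak-field ligand for a first-row metal, so the complex is high-spin. The t₂g³e_g¹ (high-spin) configuration has an unevenly filled e_g set; the Jahn–Teller theorem predicts a tetragonal distortion (typically axial elongation) to lift the degeneracy.

[CrI₆]⁴−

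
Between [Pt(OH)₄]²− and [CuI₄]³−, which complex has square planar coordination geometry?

[Pt(OH)₄]²−

For [Pt(OH)₄]²−: Each hydroxide is −1; balancing the −2 overall charge requires Pt(II). Pt sits in group 10, so the d-electron count is 10 − 2 = 8. A 5d d⁸ ion has a large crystal-field splitting; square planar leaves the high-energy d_{x²−y²} orbital empty and maximises CFSE. → square planar.
For [CuI₄]³−: Each iodide is −1; balancing the −3 overall charge requires Cu(I). Cu sits in group 11, so the d-electron count is 11 − 1 = 10. A d¹⁰ ion has no crystal-field stabilisation preference between square planar and tetrahedral, so four ligands adopt the sterically favoured tetrahedral geometry. → tetrahedral.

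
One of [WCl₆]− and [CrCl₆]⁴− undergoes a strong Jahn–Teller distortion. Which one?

[WCl₆]−: Ligand charges: each chloride is −1. With an overall charge of −1 the tungsten centre must be in the +5 oxidation state. W sits in group 6, so the d-electron count is 6 − 5 = 1. The d¹ configuration leaves the e_g set evenly filled (or empty) — no strong Jahn–Teller driving force.
[CrCl₆]⁴−: Summing ligand charges against the −4 overall charge gives an oxidation state of +2 for chromium. Group 6 minus oxidation state 2 gives a d⁴ configuration. Chloride is a weak-field ligand for a first-row metal, so the complex is high-spin. The t₂g³e_g¹ (high-spin) configuration has an unevenly filled e_g set; the Jahn–Teller theorem predicts a tetragonal distortion (typically axial elongation) to lift the degeneracy.

[CrCl₆]⁴−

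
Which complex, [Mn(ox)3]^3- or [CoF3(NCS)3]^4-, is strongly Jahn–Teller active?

[Mn(ox)3]^3-

[Mn(ox)3]^3-: Summing ligand charges against the −3 overall charge gives an oxidation state of +3 for manganese. Manganese is a group-7 element; Mn(III) is therefore d⁴. Oxalate is a weak-field ligand for a first-row metal, so the complex is high-spin. The t₂g³e_g¹ (high-spin) configuration has an unevenly filled e_g set; the Jahn–Teller theorem predicts a tetragonal distortion (typically axial elongation) to lift the degeneracy.
[CoF3(NCS)3]^4-: Ligand charges: each fluoride is −1; each isothiocyanate is −1. With an overall charge of −4 the cobalt centre must be in the +2 oxidation state. Group 9 minus oxidation state 2 gives a d⁷ configuration. Fluoride and isothiocyanate are weak-field ligands for a first-row metal, so the complex is high-spin. The d⁷ configuration leaves the e_g set evenly filled (or empty) — no strong Jahn–Teller driving force.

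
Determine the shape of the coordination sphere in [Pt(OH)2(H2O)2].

square planar

Each hydroxide is −1; water is neutral; balancing the 0 overall charge requires Pt(II).
Pt sits in group 10, so the d-electron count is 10 − 2 = 8.
With 4 monodentate ligands the coordination number is 4.
A 5d d⁸ ion has a large crystal-field splitting; square planar leaves the high-energy d_{x²−y²} orbital empty and maximises CFSE.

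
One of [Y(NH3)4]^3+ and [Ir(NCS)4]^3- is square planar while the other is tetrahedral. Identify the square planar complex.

[Ir(NCS)4]^3-

For [Y(NH3)4]^3+: Ammonia is neutral; balancing the +3 overall charge requires Y(III). Group 3 minus oxidation state 3 gives a d⁰ configuration. A d⁰ ion has no crystal-field stabilisation preference between square planar and tetrahedral, so four ligands adopt the sterically favoured tetrahedral geometry. → tetrahedral.
For [Ir(NCS)4]^3-: Ligand charges: each isothiocyanate is −1. With an overall charge of −3 the iridium centre must be in the +1 oxidation state. Group 9 minus oxidation state 1 gives a d⁸ configuration. A 5d d⁸ ion has a large crystal-field splitting; square planar leaves the high-energy d_{x²−y²} orbital empty and maximises CFSE. → square planar.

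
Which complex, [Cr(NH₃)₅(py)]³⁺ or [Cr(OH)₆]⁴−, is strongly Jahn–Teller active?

[Cr(OH)₆]⁴−

[Cr(NH₃)₅(py)]³⁺: Summing ligand charges against the +3 overall charge gives an oxidation state of +3 for chromium. Cr sits in group 6, so the d-electron count is 6 − 3 = 3. The d³ configuration leaves the e_g set evenly filled (or empty) — no strong Jahn–Teller driving force.
[Cr(OH)₆]⁴−: Ligand charges: each hydroxide is −1. With an overall charge of −4 the chromium centre must be in the +2 oxidation state. Group 6 minus oxidation state 2 gives a d⁴ configuration. Hydroxide is a weak-field ligand for a first-row metal, so the complex is high-spin. The t₂g³e_g¹ (high-spin) configuration has an unevenly filled e_g set; the Jahn–Teller theorem predicts a tetragonal distortion (typically axial elongation) to lift the degeneracy.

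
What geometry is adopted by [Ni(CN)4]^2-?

square planar

Each cyanide is −1; balancing the −2 overall charge requires Ni(II).
Nickel is a group-10 element; Ni(II) is therefore d⁸.
With 4 monodentate ligands the coordination number is 4.
Cyanide is a strong-field ligand (high in the spectrochemical series).
A 3d d⁸ ion with strong-field ligands gains enough CFSE to favour square planar over tetrahedral.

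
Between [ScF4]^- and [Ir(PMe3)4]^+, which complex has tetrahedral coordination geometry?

For [ScF4]^-: Each fluoride is −1; balancing the −1 overall charge requires Sc(III). Group 3 minus oxidation state 3 gives a d⁰ configuration. A d⁰ ion has no crystal-field stabilisation preference between square planar and tetrahedral, so four ligands adopt the sterically favoured tetrahedral geometry. → tetrahedral.
For [Ir(PMe3)4]^+: Ligand charges: trimethylphosphine is neutral. With an overall charge of +1 the iridium centre must be in the +1 oxidation state. Group 9 minus oxidation state 1 gives a d⁸ configuration. A 5d d⁸ ion has a large crystal-field splitting; square planar leaves the high-energy d_{x²−y²} orbital empty and maximises CFSE. → square planar.

[ScF4]^-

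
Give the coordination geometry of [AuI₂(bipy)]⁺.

Ligand charges: each iodide is −1; 2,2′-bipyridine is neutral. With an overall charge of +1 the gold centre must be in the +3 oxidation state.
Au sits in group 11, so the d-electron count is 11 − 3 = 8.
Counting donor atoms: 2×iodide (monodentate) → 2 donors; 1×2,2′-bipyridine (bidentate) → 2 donors. Coordination number = 4.
A 5d d⁸ ion has a large crystal-field splitting; square planar leaves the high-energy d_{x²−y²} orbital empty and maximises CFSE.

square planar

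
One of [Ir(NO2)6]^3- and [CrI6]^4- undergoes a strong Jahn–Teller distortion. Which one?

[CrI6]^4-

[Ir(NO2)6]^3-: Each nitro (N-bound nitrite) is −1; balancing the −3 overall charge requires Ir(III). Ir sits in group 9, so the d-electron count is 9 − 3 = 6. A 5d ion has a large Δₒ and is invariably low-spin. The d⁶ configuration leaves the e_g set evenly filled (or empty) — no strong Jahn–Teller driving force.
[CrI6]^4-: Each iodide is −1; balancing the −4 overall charge requires Cr(II). Cr sits in group 6, so the d-electron count is 6 − 2 = 4. Iodide is a weak-field ligand for a first-row metal, so the complex is high-spin. The t₂g³e_g¹ (high-spin) configuration has an unevenly filled e_g set; the Jahn–Teller theorem predicts a tetragonal distortion (typically axial elongation) to lift the degeneracy.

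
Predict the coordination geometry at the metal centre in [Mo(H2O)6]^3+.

Water is neutral; balancing the +3 overall charge requires Mo(III).
Mo sits in group 6, so the d-electron count is 6 − 3 = 3.
With 6 monodentate ligands the coordination number is 6.
Six donors around a single metal centre give an octahedral coordination sphere.

octahedral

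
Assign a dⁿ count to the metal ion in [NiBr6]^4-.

Ligand charges: each bromide is −1. With an overall charge of −4 the nickel centre must be in the +2 oxidation state.
Group 10 minus oxidation state 2 gives a d⁸ configuration.

d8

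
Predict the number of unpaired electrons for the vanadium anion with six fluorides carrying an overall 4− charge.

3 unpaired electrons

Each fluoride is −1; balancing the −4 overall charge requires V(II).
Group 5 minus oxidation state 2 gives a d³ configuration.
In an octahedral field the d³ configuration is t₂g³e_g⁰ (only one arrangement possible), giving 3 unpaired electrons.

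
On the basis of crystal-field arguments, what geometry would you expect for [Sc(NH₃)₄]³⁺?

Ligand charges: ammonia is neutral. With an overall charge of +3 the scandium centre must be in the +3 oxidation state.
Group 3 minus oxidation state 3 gives a d⁰ configuration.
Coordination number: 4.
A d⁰ ion has no crystal-field stabilisation preference between square planar and tetrahedral, so four ligands adopt the sterically favoured tetrahedral geometry.

tetrahedral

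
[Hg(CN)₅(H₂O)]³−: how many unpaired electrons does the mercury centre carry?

Ligand charges: each cyanide is −1; water is neutral. With an overall charge of −3 the mercury centre must be in the +2 oxidation state.
Hg sits in group 12, so the d-electron count is 12 − 2 = 10.
In an octahedral field the d¹⁰ configuration is t₂g⁶e_g⁴, giving 0 unpaired electrons.

0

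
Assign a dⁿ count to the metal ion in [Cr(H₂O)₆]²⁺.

Summing ligand charges against the +2 overall charge gives an oxidation state of +2 for chromium.
Group 6 minus oxidation state 2 gives a d⁴ configuration.

d4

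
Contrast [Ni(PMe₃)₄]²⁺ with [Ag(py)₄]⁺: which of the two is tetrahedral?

For [Ni(PMe₃)₄]²⁺: Summing ligand charges against the +2 overall charge gives an oxidation state of +2 for nickel. Group 10 minus oxidation state 2 gives a d⁸ configuration. Trimethylphosphine is a strong-field ligand (high in the spectrochemical series). A 3d d⁸ ion with strong-field ligands gains enough CFSE to favour square planar over tetrahedral. → square planar.
For [Ag(py)₄]⁺: Ligand charges: pyridine is neutral. With an overall charge of +1 the silver centre must be in the +1 oxidation state. Silver is a group-11 element; Ag(I) is therefore d¹⁰. A d¹⁰ ion has no crystal-field stabilisation preference between square planar and tetrahedral, so four ligands adopt the sterically favoured tetrahedral geometry. → tetrahedral.

[Ag(py)₄]⁺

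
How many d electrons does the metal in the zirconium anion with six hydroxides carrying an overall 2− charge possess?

Each hydroxide is −1; balancing the −2 overall charge requires Zr(IV).
Zirconium is a group-4 element; Zr(IV) is therefore d⁰.

d⁰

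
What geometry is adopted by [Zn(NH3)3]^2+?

Summing ligand charges against the +2 overall charge gives an oxidation state of +2 for zinc.
Zinc is a group-12 element; Zn(II) is therefore d¹⁰.
With 3 monodentate ligands the coordination number is 3.
Three ligands around a d¹⁰ centre minimise repulsion in a trigonal-planar arrangement.

trigonal planar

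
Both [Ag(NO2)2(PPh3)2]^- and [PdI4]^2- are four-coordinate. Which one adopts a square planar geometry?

[PdI4]^2-

For [Ag(NO2)2(PPh3)2]^-: Summing ligand charges against the −1 overall charge gives an oxidation state of +1 for silver. Silver is a group-11 element; Ag(I) is therefore d¹⁰. A d¹⁰ ion has no crystal-field stabilisation preference between square planar and tetrahedral, so four ligands adopt the sterically favoured tetrahedral geometry. → tetrahedral.
For [PdI4]^2-: Ligand charges: each iodide is −1. With an overall charge of −2 the palladium centre must be in the +2 oxidation state. Group 10 minus oxidation state 2 gives a d⁸ configuration. A 4d d⁸ ion has a large crystal-field splitting; square planar leaves the high-energy d_{x²−y²} orbital empty and maximises CFSE. → square planar.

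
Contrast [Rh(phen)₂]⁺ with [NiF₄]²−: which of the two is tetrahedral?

[NiF₄]²−

For [Rh(phen)₂]⁺: Ligand charges: 1,10-phenanthroline is neutral. With an overall charge of +1 the rhodium centre must be in the +1 oxidation state. Rhodium is a group-9 element; Rh(I) is therefore d⁸. A 4d d⁸ ion has a large crystal-field splitting; square planar leaves the high-energy d_{x²−y²} orbital empty and maximises CFSE. → square planar.
For [NiF₄]²−: Summing ligand charges against the −2 overall charge gives an oxidation state of +2 for nickel. Ni sits in group 10, so the d-electron count is 10 − 2 = 8. Fluoride is a weak-field ligand. With weak-field ligands the CFSE gain from square planar is small, so a 3d d⁸ ion takes the sterically preferred tetrahedral geometry. → tetrahedral.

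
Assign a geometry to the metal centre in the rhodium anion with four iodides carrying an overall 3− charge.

square planar

Each iodide is −1; balancing the −3 overall charge requires Rh(I).
Rh sits in group 9, so the d-electron count is 9 − 1 = 8.
Coordination number: 4.
A 4d d⁸ ion has a large crystal-field splitting; square planar leaves the high-energy d_{x²−y²} orbital empty and maximises CFSE.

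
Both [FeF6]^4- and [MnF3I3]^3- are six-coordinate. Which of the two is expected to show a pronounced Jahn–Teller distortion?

[MnF3I3]^3-

[FeF6]^4-: Each fluoride is −1; balancing the −4 overall charge requires Fe(II). Iron is a group-8 element; Fe(II) is therefore d⁶. Fluoride is a weak-field ligand for a first-row metal, so the complex is high-spin. The d⁶ configuration leaves the e_g set evenly filled (or empty) — no strong Jahn–Teller driving force.
[MnF3I3]^3-: Summing ligand charges against the −3 overall charge gives an oxidation state of +3 for manganese. Manganese is a group-7 element; Mn(III) is therefore d⁴. Fluoride and iodide are weak-field ligands for a first-row metal, so the complex is high-spin. The t₂g³e_g¹ (high-spin) configuration has an unevenly filled e_g set; the Jahn–Teller theorem predicts a tetragonal distortion (typically axial elongation) to lift the degeneracy.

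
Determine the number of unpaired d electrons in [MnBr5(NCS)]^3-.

4 unpaired electrons

Summing ligand charges against the −3 overall charge gives an oxidation state of +3 for manganese.
Mn sits in group 7, so the d-electron count is 7 − 3 = 4.
The spin state decides the count: Bromide and isothiocyanate are weak-field ligands for a first-row metal, so the complex is high-spin.
An octahedral high-spin d⁴ ion is t₂g³e_g¹, giving 4 unpaired electrons.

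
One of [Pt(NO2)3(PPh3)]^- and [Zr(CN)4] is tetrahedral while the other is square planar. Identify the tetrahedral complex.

[Zr(CN)4]

For [Pt(NO2)3(PPh3)]^-: Ligand charges: each nitro (N-bound nitrite) is −1; triphenylphosphine is neutral. With an overall charge of −1 the platinum centre must be in the +2 oxidation state. Group 10 minus oxidation state 2 gives a d⁸ configuration. A 5d d⁸ ion has a large crystal-field splitting; square planar leaves the high-energy d_{x²−y²} orbital empty and maximises CFSE. → square planar.
For [Zr(CN)4]: Summing ligand charges against the 0 overall charge gives an oxidation state of +4 for zirconium. Group 4 minus oxidation state 4 gives a d⁰ configuration. A d⁰ ion has no crystal-field stabilisation preference between square planar and tetrahedral, so four ligands adopt the sterically favoured tetrahedral geometry. → tetrahedral.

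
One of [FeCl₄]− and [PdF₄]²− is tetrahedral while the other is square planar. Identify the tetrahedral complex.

For [FeCl₄]−: Ligand charges: each chloride is −1. With an overall charge of −1 the iron centre must be in the +3 oxidation state. Iron is a group-8 element; Fe(III) is therefore d⁵. A high-spin d⁵ ion has zero CFSE in either geometry, so four ligands adopt the sterically favoured tetrahedral geometry. → tetrahedral.
For [PdF₄]²−: Summing ligand charges against the −2 overall charge gives an oxidation state of +2 for palladium. Group 10 minus oxidation state 2 gives a d⁸ configuration. A 4d d⁸ ion has a large crystal-field splitting; square planar leaves the high-energy d_{x²−y²} orbital empty and maximises CFSE. → square planar.

[FeCl₄]−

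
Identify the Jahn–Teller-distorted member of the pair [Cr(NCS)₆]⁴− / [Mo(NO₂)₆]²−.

[Cr(NCS)₆]⁴−: Ligand charges: each isothiocyanate is −1. With an overall charge of −4 the chromium centre must be in the +2 oxidation state. Cr sits in group 6, so the d-electron count is 6 − 2 = 4. Isothiocyanate is a weak-field ligand for a first-row metal, so the complex is high-spin. The t₂g³e_g¹ (high-spin) configuration has an unevenly filled e_g set; the Jahn–Teller theorem predicts a tetragonal distortion (typically axial elongation) to lift the degeneracy.
[Mo(NO₂)₆]²−: Ligand charges: each nitro (N-bound nitrite) is −1. With an overall charge of −2 the molybdenum centre must be in the +4 oxidation state. Group 6 minus oxidation state 4 gives a d² configuration. The d² configuration leaves the e_g set evenly filled (or empty) — no strong Jahn–Teller driving force.

[Cr(NCS)₆]⁴−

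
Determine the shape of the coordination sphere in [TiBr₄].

Summing ligand charges against the 0 overall charge gives an oxidation state of +4 for titanium.
Group 4 minus oxidation state 4 gives a d⁰ configuration.
With 4 monodentate ligands the coordination number is 4.
A d⁰ ion has no crystal-field stabilisation preference between square planar and tetrahedral, so four ligands adopt the sterically favoured tetrahedral geometry.

tetrahedral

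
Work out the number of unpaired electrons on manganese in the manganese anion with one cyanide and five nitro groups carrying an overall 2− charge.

Each cyanide is −1; each nitro (N-bound nitrite) is −1; balancing the −2 overall charge requires Mn(IV).
Group 7 minus oxidation state 4 gives a d³ configuration.
In an octahedral field the d³ configuration is t₂g³e_g⁰ (only one arrangement possible), giving 3 unpaired electrons.

3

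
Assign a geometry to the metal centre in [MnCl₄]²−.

tetrahedral

Each chloride is −1; balancing the −2 overall charge requires Mn(II).
Group 7 minus oxidation state 2 gives a d⁵ configuration.
Coordination number: 4.
Chloride is a weak-field ligand.
A high-spin d⁵ ion has zero CFSE in either geometry, so four ligands adopt the sterically favoured tetrahedral geometry.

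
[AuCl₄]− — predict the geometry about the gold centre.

square planar

Ligand charges: each chloride is −1. With an overall charge of −1 the gold centre must be in the +3 oxidation state.
Au sits in group 11, so the d-electron count is 11 − 3 = 8.
Coordination number: 4.
A 5d d⁸ ion has a large crystal-field splitting; square planar leaves the high-energy d_{x²−y²} orbital empty and maximises CFSE.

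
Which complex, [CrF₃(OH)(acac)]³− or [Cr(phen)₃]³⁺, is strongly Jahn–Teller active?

[CrF₃(OH)(acac)]³−: Each fluoride is −1; each hydroxide is −1; each acetylacetonate is −1; balancing the −3 overall charge requires Cr(II). Chromium is a group-6 element; Cr(II) is therefore d⁴. Acetylacetonate, fluoride, and hydroxide are weak-field ligands for a first-row metal, so the complex is high-spin. The t₂g³e_g¹ (high-spin) configuration has an unevenly filled e_g set; the Jahn–Teller theorem predicts a tetragonal distortion (typically axial elongation) to lift the degeneracy.
[Cr(phen)₃]³⁺: Ligand charges: 1,10-phenanthroline is neutral. With an overall charge of +3 the chromium centre must be in the +3 oxidation state. Group 6 minus oxidation state 3 gives a d³ configuration. The d³ configuration leaves the e_g set evenly filled (or empty) — no strong Jahn–Teller driving force.

[CrF₃(OH)(acac)]³−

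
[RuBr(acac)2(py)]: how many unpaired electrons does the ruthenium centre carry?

1 unpaired electron

Summing ligand charges against the 0 overall charge gives an oxidation state of +3 for ruthenium.
Ru sits in group 8, so the d-electron count is 8 − 3 = 5.
Counting donor atoms: 1×bromide (monodentate) → 1 donor; 2×acetylacetonate (bidentate) → 4 donors; 1×pyridine (monodentate) → 1 donor. Coordination number = 6.
The spin state decides the count: a 4d ion has a large Δₒ and is invariably low-spin.
An octahedral low-spin d⁵ ion is t₂g⁵e_g⁰, giving 1 unpaired electron.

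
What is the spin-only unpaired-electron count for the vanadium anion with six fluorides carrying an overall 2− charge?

1 unpaired electron

Each fluoride is −1; balancing the −2 overall charge requires V(IV).
Vanadium is a group-5 element; V(IV) is therefore d¹.
In an octahedral field the d¹ configuration is t₂g¹e_g⁰ (only one arrangement possible), giving 1 unpaired electron.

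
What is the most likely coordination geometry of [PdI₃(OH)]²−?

Ligand charges: each iodide is −1; each hydroxide is −1. With an overall charge of −2 the palladium centre must be in the +2 oxidation state.
Pd sits in group 10, so the d-electron count is 10 − 2 = 8.
With 4 monodentate ligands the coordination number is 4.
A 4d d⁸ ion has a large crystal-field splitting; square planar leaves the high-energy d_{x²−y²} orbital empty and maximises CFSE.

square planar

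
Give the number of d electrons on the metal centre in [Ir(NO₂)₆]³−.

Ligand charges: each nitro (N-bound nitrite) is −1. With an overall charge of −3 the iridium centre must be in the +3 oxidation state.
Iridium is a group-9 element; Ir(III) is therefore d⁶.

d6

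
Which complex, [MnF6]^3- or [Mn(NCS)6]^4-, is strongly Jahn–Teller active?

[MnF6]^3-

[MnF6]^3-: Each fluoride is −1; balancing the −3 overall charge requires Mn(III). Manganese is a group-7 element; Mn(III) is therefore d⁴. Fluoride is a weak-field ligand for a first-row metal, so the complex is high-spin. The t₂g³e_g¹ (high-spin) configuration has an unevenly filled e_g set; the Jahn–Teller theorem predicts a tetragonal distortion (typically axial elongation) to lift the degeneracy.
[Mn(NCS)6]^4-: Summing ligand charges against the −4 overall charge gives an oxidation state of +2 for manganese. Group 7 minus oxidation state 2 gives a d⁵ configuration. Isothiocyanate is a weak-field ligand for a first-row metal, so the complex is high-spin. The d⁵ configuration leaves the e_g set evenly filled (or empty) — no strong Jahn–Teller driving force.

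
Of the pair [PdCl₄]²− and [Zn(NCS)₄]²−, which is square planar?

[PdCl₄]²−

For [PdCl₄]²−: Each chloride is −1; balancing the −2 overall charge requires Pd(II). Group 10 minus oxidation state 2 gives a d⁸ configuration. A 4d d⁸ ion has a large crystal-field splitting; square planar leaves the high-energy d_{x²−y²} orbital empty and maximises CFSE. → square planar.
For [Zn(NCS)₄]²−: Each isothiocyanate is −1; balancing the −2 overall charge requires Zn(II). Group 12 minus oxidation state 2 gives a d¹⁰ configuration. A d¹⁰ ion has no crystal-field stabilisation preference between square planar and tetrahedral, so four ligands adopt the sterically favoured tetrahedral geometry. → tetrahedral.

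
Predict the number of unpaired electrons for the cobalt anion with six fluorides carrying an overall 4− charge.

3

Each fluoride is −1; balancing the −4 overall charge requires Co(II).
Group 9 minus oxidation state 2 gives a d⁷ configuration.
The spin state decides the count: Fluoride is a weak-field ligand for a first-row metal, so the complex is high-spin.
An octahedral high-spin d⁷ ion is t₂g⁵e_g², giving 3 unpaired electrons.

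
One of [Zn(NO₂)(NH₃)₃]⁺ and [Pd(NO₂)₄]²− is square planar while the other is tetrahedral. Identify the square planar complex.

[Pd(NO₂)₄]²−

For [Zn(NO₂)(NH₃)₃]⁺: Ligand charges: each nitro (N-bound nitrite) is −1; ammonia is neutral. With an overall charge of +1 the zinc centre must be in the +2 oxidation state. Zn sits in group 12, so the d-electron count is 12 − 2 = 10. A d¹⁰ ion has no crystal-field stabilisation preference between square planar and tetrahedral, so four ligands adopt the sterically favoured tetrahedral geometry. → tetrahedral.
For [Pd(NO₂)₄]²−: Each nitro (N-bound nitrite) is −1; balancing the −2 overall charge requires Pd(II). Palladium is a group-10 element; Pd(II) is therefore d⁸. A 4d d⁸ ion has a large crystal-field splitting; square planar leaves the high-energy d_{x²−y²} orbital empty and maximises CFSE. → square planar.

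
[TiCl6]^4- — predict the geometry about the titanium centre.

Ligand charges: each chloride is −1. With an overall charge of −4 the titanium centre must be in the +2 oxidation state.
Ti sits in group 4, so the d-electron count is 4 − 2 = 2.
Coordination number: 6.
Six donors around a single metal centre give an octahedral coordination sphere.

octahedral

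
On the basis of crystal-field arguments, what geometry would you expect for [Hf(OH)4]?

tetrahedral

Each hydroxide is −1; balancing the 0 overall charge requires Hf(IV).
Hafnium is a group-4 element; Hf(IV) is therefore d⁰.
With 4 monodentate ligands the coordination number is 4.
A d⁰ ion has no crystal-field stabilisation preference between square planar and tetrahedral, so four ligands adopt the sterically favoured tetrahedral geometry.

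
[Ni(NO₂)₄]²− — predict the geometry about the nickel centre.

Ligand charges: each nitro (N-bound nitrite) is −1. With an overall charge of −2 the nickel centre must be in the +2 oxidation state.
Ni sits in group 10, so the d-electron count is 10 − 2 = 8.
With 4 monodentate ligands the coordination number is 4.
Nitro (N-bound nitrite) is a strong-field ligand (high in the spectrochemical series).
A 3d d⁸ ion with strong-field ligands gains enough CFSE to favour square planar over tetrahedral.

square planar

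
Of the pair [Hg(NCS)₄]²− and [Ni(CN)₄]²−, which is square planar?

[Ni(CN)₄]²−

For [Hg(NCS)₄]²−: Each isothiocyanate is −1; balancing the −2 overall charge requires Hg(II). Mercury is a group-12 element; Hg(II) is therefore d¹⁰. A d¹⁰ ion has no crystal-field stabilisation preference between square planar and tetrahedral, so four ligands adopt the sterically favoured tetrahedral geometry. → tetrahedral.
For [Ni(CN)₄]²−: Ligand charges: each cyanide is −1. With an overall charge of −2 the nickel centre must be in the +2 oxidation state. Ni sits in group 10, so the d-electron count is 10 − 2 = 8. Cyanide is a strong-field ligand (high in the spectrochemical series). A 3d d⁸ ion with strong-field ligands gains enough CFSE to favour square planar over tetrahedral. → square planar.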